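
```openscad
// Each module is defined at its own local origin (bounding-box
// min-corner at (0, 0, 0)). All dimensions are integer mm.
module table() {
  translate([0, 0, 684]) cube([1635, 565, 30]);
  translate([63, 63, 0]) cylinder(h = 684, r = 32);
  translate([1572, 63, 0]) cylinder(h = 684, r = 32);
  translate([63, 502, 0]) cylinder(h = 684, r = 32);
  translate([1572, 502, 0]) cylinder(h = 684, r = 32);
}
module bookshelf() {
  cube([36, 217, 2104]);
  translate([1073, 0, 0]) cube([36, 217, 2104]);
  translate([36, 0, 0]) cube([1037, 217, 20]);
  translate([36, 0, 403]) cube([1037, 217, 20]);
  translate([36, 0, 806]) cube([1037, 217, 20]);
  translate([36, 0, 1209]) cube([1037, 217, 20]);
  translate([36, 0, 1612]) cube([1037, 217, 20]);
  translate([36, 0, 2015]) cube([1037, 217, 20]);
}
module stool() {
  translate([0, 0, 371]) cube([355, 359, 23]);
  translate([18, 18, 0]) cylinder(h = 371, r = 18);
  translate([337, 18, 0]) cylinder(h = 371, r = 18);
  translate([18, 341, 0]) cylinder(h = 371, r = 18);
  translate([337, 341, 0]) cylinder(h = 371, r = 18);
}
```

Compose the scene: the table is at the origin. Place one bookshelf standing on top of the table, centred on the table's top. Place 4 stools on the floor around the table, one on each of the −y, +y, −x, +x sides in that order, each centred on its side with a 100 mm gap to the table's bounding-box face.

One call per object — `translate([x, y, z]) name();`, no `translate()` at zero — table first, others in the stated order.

table();
translate([263, 174, 714]) bookshelf();
translate([640, -459, 0]) stool();
translate([640, 665, 0]) stool();
translate([-455, 103, 0]) stool();
translate([1735, 103, 0]) stool();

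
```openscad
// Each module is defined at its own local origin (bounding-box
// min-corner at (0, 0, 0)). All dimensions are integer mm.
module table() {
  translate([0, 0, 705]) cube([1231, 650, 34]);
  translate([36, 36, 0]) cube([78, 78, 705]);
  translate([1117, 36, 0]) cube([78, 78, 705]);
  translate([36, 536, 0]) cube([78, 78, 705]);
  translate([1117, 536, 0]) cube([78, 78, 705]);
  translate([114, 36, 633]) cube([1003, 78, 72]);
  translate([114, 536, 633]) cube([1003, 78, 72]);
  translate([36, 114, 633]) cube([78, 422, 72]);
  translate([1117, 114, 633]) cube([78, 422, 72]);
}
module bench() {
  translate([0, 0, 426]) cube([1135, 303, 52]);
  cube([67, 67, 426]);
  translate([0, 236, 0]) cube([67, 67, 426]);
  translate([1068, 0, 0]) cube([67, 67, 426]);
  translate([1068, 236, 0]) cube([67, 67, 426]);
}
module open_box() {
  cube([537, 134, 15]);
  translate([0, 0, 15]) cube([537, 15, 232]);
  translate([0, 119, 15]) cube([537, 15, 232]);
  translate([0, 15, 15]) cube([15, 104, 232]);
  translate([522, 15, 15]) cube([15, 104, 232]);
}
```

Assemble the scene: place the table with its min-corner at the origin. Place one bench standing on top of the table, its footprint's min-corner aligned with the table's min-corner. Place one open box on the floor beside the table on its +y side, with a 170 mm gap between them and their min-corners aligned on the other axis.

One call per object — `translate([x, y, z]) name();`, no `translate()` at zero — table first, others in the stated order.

table();
translate([0, 0, 739]) bench();
translate([0, 820, 0]) open_box();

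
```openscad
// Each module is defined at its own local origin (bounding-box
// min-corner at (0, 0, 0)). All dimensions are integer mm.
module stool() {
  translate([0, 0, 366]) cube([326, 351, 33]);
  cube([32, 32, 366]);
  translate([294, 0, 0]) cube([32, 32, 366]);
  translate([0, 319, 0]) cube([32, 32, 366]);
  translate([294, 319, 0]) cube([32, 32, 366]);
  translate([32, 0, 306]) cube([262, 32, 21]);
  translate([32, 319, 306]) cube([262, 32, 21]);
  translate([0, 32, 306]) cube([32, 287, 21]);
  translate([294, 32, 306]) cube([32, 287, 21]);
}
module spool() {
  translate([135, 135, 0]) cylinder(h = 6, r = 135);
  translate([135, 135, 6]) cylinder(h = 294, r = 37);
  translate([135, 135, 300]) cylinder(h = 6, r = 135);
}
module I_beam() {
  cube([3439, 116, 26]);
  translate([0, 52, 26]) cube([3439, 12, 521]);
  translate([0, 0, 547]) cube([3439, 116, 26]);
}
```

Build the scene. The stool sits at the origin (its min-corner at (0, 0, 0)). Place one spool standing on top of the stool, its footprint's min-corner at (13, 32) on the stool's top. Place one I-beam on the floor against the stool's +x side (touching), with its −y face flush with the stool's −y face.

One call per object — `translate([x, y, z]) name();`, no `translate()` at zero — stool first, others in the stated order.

stool();
translate([13, 32, 399]) spool();
translate([326, 0, 0]) I_beam();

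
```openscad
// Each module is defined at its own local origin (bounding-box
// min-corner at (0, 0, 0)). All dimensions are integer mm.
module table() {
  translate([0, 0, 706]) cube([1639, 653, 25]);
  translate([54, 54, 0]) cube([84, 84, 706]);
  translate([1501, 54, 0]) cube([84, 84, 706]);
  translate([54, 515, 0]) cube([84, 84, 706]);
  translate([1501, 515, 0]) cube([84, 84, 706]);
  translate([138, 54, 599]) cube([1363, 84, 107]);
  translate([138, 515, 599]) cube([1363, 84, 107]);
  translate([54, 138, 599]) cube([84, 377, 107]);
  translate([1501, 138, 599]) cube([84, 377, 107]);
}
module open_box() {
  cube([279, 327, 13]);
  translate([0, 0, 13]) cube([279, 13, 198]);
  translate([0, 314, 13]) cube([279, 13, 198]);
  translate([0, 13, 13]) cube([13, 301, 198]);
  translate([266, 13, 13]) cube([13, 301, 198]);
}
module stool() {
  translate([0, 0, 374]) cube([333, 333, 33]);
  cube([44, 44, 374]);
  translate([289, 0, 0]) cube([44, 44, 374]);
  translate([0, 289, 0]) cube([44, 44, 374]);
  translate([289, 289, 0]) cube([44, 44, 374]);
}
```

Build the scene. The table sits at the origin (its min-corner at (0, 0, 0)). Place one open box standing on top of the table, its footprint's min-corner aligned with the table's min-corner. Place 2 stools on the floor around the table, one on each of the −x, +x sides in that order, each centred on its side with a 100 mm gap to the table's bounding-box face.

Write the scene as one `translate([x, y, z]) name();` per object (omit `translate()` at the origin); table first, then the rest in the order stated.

table();
translate([0, 0, 731]) open_box();
translate([-433, 160, 0]) stool();
translate([1739, 160, 0]) stool();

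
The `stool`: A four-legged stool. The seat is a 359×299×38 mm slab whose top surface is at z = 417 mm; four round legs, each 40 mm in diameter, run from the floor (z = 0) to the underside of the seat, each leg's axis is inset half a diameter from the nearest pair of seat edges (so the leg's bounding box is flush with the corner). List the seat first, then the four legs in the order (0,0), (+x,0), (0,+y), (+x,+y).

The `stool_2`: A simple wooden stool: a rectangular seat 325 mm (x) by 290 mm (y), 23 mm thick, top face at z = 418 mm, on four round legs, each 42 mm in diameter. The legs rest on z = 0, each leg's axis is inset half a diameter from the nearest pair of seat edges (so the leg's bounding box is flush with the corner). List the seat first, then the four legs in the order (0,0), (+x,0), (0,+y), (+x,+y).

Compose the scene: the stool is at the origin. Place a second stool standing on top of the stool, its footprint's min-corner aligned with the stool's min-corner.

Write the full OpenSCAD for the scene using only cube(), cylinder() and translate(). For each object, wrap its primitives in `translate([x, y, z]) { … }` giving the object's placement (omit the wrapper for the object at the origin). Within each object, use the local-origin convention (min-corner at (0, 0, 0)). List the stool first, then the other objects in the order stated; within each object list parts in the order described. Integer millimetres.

translate([0, 0, 379]) cube([359, 299, 38]);
translate([20, 20, 0]) cylinder(h = 379, r = 20);
translate([339, 20, 0]) cylinder(h = 379, r = 20);
translate([20, 279, 0]) cylinder(h = 379, r = 20);
translate([339, 279, 0]) cylinder(h = 379, r = 20);
translate([0, 0, 417]) {
  translate([0, 0, 395]) cube([325, 290, 23]);
  translate([21, 21, 0]) cylinder(h = 395, r = 21);
  translate([304, 21, 0]) cylinder(h = 395, r = 21);
  translate([21, 269, 0]) cylinder(h = 395, r = 21);
  translate([304, 269, 0]) cylinder(h = 395, r = 21);
}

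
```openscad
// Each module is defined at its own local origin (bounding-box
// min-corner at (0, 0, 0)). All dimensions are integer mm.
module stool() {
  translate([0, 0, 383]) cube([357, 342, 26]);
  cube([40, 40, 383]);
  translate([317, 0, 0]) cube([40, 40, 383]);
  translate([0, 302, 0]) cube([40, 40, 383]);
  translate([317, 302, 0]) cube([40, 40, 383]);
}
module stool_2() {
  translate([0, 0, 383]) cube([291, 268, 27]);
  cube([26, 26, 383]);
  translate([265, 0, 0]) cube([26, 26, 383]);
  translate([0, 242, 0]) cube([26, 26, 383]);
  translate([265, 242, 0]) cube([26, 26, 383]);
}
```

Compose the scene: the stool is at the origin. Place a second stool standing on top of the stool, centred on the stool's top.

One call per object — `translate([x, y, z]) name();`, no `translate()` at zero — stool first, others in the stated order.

stool();
translate([33, 37, 409]) stool_2();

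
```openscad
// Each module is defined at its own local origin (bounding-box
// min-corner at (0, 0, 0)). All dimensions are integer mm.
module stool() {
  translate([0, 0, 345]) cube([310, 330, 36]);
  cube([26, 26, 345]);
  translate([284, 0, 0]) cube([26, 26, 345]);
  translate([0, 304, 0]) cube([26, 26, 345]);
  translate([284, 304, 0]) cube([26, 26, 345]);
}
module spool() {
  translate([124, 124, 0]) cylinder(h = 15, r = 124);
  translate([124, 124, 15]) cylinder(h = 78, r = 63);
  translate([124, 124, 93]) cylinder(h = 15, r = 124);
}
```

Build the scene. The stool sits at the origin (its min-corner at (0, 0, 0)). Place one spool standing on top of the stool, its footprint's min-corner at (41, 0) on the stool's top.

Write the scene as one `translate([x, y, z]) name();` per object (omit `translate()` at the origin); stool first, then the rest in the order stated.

stool();
translate([41, 0, 381]) spool();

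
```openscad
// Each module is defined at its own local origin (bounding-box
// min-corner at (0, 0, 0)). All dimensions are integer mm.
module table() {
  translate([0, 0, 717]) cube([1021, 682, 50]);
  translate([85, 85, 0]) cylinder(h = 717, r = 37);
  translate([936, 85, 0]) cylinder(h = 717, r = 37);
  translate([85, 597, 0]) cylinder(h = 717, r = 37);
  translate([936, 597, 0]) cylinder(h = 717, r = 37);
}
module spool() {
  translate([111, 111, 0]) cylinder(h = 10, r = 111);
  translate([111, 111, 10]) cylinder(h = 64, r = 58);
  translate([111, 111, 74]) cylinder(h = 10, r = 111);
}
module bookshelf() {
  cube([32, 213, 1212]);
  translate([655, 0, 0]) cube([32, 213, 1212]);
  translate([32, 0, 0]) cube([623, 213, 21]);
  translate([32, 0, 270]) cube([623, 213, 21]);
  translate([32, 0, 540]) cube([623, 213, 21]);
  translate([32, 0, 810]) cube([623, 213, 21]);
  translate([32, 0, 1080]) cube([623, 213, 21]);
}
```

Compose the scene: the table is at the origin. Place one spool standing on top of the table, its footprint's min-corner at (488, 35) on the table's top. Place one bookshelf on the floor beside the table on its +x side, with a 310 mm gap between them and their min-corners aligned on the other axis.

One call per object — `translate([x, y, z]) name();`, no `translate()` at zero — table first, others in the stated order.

table();
translate([488, 35, 767]) spool();
translate([1331, 0, 0]) bookshelf();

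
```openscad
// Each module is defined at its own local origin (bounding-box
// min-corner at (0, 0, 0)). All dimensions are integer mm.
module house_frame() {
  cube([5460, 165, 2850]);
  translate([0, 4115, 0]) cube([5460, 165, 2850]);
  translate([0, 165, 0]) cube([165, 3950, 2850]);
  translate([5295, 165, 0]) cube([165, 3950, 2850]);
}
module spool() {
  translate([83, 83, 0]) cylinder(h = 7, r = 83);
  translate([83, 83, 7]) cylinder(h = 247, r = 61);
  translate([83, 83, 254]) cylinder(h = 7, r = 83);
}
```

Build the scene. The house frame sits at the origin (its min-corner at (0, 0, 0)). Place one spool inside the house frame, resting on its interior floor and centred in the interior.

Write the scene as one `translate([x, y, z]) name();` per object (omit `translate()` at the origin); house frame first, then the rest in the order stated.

house_frame();
translate([2647, 2057, 0]) spool();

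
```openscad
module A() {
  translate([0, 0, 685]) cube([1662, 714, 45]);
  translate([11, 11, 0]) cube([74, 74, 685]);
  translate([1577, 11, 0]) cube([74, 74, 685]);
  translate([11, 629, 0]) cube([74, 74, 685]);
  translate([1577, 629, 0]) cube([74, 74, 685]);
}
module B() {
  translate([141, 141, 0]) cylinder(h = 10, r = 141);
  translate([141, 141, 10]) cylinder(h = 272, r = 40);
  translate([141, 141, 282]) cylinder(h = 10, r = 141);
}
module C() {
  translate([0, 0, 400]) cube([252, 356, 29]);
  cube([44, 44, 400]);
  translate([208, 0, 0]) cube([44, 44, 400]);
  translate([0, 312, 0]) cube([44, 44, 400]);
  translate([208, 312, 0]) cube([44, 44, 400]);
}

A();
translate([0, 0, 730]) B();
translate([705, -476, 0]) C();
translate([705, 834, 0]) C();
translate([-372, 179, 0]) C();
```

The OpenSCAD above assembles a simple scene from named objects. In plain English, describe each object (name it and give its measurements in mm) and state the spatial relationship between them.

A is a table: top 1662 mm (x) × 714 mm (y), 45 mm thick, upper face at z = 730 mm, on four 74×74 mm square legs, each inset 11 mm from the nearest pair of top edges, running from z = 0 to the bottom of the top.

B is a spool: two coaxial disc flanges of radius 141 mm and thickness 10 mm, joined by a core cylinder of radius 40 mm and height 272 mm. The lower flange rests on z = 0 and the three cylinders share a vertical axis.

C is a four-legged stool. The seat is 252×356 mm, 29 mm thick, top at z = 429 mm. It stands on four square legs, each 44×44 mm in cross-section, from z = 0 to the seat underside, each flush with a corner of the seat.

The spool is on top of the table. Three stools sit around the table at the −y, +y, −x sides.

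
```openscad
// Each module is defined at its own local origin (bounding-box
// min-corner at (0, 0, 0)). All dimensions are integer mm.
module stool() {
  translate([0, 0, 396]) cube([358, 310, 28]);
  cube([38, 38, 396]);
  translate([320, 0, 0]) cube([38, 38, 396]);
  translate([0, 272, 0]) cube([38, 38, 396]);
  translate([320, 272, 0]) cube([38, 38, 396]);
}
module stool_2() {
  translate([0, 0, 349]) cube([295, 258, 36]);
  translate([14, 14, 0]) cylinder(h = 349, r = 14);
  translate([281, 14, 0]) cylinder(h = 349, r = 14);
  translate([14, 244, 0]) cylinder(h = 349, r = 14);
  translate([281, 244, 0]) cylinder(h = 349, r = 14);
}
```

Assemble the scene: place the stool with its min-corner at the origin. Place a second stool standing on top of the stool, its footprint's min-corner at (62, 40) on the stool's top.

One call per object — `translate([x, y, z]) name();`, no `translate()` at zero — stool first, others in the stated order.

stool();
translate([62, 40, 424]) stool_2();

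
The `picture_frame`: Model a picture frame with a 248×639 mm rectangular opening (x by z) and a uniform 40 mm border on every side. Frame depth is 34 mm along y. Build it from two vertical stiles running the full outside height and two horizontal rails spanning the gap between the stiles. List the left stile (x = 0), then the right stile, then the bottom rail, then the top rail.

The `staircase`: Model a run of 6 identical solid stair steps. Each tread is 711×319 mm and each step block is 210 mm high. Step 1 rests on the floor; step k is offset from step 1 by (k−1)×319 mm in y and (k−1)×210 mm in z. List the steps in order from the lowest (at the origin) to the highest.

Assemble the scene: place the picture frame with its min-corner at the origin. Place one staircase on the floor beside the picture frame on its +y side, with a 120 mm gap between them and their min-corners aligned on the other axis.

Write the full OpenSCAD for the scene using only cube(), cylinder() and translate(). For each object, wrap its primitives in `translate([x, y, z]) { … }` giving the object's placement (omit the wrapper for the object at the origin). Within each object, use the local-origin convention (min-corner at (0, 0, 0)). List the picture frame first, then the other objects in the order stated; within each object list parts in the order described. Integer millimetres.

cube([40, 34, 719]);
translate([288, 0, 0]) cube([40, 34, 719]);
translate([40, 0, 0]) cube([248, 34, 40]);
translate([40, 0, 679]) cube([248, 34, 40]);
translate([0, 154, 0]) {
  cube([711, 319, 210]);
  translate([0, 319, 210]) cube([711, 319, 210]);
  translate([0, 638, 420]) cube([711, 319, 210]);
  translate([0, 957, 630]) cube([711, 319, 210]);
  translate([0, 1276, 840]) cube([711, 319, 210]);
  translate([0, 1595, 1050]) cube([711, 319, 210]);
}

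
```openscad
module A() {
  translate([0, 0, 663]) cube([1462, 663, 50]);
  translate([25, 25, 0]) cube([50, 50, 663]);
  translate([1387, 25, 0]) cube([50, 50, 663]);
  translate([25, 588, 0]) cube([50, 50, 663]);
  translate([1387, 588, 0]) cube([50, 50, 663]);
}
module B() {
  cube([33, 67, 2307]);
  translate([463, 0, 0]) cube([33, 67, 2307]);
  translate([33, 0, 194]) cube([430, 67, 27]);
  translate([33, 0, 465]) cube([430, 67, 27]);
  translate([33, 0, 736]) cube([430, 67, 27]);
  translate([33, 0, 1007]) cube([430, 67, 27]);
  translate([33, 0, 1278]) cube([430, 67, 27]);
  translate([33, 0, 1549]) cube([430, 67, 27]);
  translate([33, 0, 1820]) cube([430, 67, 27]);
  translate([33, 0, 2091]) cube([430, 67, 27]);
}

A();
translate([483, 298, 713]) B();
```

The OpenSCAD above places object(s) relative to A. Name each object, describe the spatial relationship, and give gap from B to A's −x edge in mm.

The ladder's min-x is at 483; the table's min-x is 0; gap = 483 mm.

A is a table. B is a ladder. The ladder is on top of the table, centred. The gap from the ladder to the table's −x edge is 483 mm.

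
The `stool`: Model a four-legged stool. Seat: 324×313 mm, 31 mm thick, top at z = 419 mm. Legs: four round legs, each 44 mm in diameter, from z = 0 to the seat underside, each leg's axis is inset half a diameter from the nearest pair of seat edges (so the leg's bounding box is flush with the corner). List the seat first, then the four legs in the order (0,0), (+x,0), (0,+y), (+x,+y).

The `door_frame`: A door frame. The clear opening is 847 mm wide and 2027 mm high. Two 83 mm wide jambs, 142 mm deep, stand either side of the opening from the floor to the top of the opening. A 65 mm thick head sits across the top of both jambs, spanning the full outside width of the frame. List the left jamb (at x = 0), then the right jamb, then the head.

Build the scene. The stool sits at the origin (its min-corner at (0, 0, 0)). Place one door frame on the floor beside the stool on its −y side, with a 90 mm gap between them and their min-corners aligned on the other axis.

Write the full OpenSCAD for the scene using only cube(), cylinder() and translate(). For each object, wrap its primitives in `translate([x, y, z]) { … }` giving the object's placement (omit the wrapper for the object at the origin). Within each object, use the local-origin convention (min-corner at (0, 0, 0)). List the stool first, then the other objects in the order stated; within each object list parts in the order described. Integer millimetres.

translate([0, 0, 388]) cube([324, 313, 31]);
translate([22, 22, 0]) cylinder(h = 388, r = 22);
translate([302, 22, 0]) cylinder(h = 388, r = 22);
translate([22, 291, 0]) cylinder(h = 388, r = 22);
translate([302, 291, 0]) cylinder(h = 388, r = 22);
translate([0, -232, 0]) {
  cube([83, 142, 2027]);
  translate([930, 0, 0]) cube([83, 142, 2027]);
  translate([0, 0, 2027]) cube([1013, 142, 65]);
}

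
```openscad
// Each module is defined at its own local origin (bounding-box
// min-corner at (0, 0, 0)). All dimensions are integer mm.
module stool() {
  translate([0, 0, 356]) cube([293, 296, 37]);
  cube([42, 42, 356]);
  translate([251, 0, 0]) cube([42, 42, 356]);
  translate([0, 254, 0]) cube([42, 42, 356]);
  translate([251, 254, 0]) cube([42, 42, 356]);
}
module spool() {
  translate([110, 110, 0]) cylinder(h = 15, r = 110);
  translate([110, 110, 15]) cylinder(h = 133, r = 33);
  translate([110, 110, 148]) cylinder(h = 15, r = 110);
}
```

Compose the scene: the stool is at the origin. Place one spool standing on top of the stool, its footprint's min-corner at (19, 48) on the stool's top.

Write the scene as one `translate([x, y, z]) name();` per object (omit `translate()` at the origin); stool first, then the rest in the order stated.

stool();
translate([19, 48, 393]) spool();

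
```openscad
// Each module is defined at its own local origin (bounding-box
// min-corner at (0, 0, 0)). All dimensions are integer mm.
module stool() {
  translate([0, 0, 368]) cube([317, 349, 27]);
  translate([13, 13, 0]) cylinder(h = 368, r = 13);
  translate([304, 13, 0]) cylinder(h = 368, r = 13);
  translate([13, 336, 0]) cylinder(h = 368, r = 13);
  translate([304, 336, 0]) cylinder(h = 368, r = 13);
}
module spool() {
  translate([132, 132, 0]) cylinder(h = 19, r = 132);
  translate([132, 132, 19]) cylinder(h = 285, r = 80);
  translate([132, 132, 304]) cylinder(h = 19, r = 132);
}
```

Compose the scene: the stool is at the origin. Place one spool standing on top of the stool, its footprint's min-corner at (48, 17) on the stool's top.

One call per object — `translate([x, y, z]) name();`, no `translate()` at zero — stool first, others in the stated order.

stool();
translate([48, 17, 395]) spool();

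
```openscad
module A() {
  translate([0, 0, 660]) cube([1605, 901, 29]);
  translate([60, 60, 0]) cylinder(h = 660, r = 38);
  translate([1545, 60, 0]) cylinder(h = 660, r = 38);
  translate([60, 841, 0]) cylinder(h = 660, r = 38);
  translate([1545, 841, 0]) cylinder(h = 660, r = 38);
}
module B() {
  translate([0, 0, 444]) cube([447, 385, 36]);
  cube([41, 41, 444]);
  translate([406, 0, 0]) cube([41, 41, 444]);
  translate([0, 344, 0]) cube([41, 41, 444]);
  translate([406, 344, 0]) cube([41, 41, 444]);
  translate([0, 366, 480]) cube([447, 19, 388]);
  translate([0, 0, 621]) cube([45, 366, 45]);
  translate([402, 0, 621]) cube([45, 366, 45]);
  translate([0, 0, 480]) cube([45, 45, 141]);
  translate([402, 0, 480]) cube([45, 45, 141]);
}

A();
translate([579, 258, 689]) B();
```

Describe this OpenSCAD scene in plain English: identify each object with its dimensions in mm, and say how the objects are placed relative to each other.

A is a table: top 1605 mm (x) × 901 mm (y), 29 mm thick, upper face at z = 689 mm, on four round legs of 76 mm diameter, each leg's bounding box inset 22 mm from the nearest pair of top edges, running from z = 0 to the bottom of the top.

B is a chair: 447×385 mm seat, 36 mm thick, top at z = 480 mm, on four 41 mm square corner legs flush with the seat edges. A 19 mm thick backrest slab spans the full seat width, extending 388 mm above the seat top, its back face flush with the seat's +y edge. Two armrests of 45×45 mm section run along each side from the seat's front edge to the front of the backrest, top faces 186 mm above the seat top and outer faces flush with the seat's x-edges; a 45×45 mm post under the front of each armrest stands on the seat at the front corner.

The chair is on top of the table, centred.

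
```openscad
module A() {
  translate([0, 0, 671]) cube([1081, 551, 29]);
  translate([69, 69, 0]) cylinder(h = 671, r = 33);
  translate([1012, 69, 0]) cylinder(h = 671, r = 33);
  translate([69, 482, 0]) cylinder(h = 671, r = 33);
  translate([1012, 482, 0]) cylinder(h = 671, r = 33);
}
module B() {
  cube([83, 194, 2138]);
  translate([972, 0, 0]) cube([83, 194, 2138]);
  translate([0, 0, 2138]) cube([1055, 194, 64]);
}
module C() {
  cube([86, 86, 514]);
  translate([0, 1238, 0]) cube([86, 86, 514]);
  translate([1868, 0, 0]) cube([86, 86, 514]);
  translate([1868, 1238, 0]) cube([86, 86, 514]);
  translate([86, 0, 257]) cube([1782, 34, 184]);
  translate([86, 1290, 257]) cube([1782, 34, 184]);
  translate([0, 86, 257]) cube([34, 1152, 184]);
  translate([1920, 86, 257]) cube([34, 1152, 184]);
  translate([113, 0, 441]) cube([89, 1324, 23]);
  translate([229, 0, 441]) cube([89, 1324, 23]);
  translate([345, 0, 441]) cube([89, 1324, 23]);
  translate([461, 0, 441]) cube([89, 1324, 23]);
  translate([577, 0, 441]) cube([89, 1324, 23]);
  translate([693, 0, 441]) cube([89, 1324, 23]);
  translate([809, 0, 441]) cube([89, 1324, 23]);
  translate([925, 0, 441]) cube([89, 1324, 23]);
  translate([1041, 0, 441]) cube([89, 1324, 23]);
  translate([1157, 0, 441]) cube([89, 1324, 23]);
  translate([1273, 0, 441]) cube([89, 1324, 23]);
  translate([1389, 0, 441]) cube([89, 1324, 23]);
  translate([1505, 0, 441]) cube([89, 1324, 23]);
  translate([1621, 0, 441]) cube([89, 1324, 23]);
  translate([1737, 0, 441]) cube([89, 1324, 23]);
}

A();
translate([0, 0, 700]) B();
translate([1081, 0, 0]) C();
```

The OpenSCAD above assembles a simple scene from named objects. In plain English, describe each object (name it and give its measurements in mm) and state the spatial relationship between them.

A is a rectangular dining table. The top is 1081×551×29 mm with its upper surface at z = 700 mm. It stands on four round legs of 66 mm diameter, each leg's bounding box inset 36 mm from the nearest pair of top edges, running from the floor to the underside of the top.

B is a rectangular door frame: two vertical jambs of 83×194 mm section, 2138 mm tall, with a clear opening 889 mm wide between their inner faces. A header 64 mm tall and 194 mm deep lies on top of the jambs and spans the full outside width.

C is a bed frame 1954 mm long (x) by 1324 mm wide (y). Four 86×86 mm corner posts, 514 mm tall, at the corners of the footprint. Four rails of 34 mm thickness and 184 mm height run between adjacent posts with their undersides at z = 257 mm, their outer faces flush with the outside of the frame (the two x-running rails run between the posts' inner faces; the two y-running rails run between the posts' inner faces). 15 slats, each 89 mm wide (x) and 23 mm thick, lie across the top of the two x-running rails, running the full 1324 mm width of the frame in y; the slats are evenly spaced along x between the inner faces of the end posts with equal gaps (rounded down to the nearest mm) at the −x end and between each pair — any rounding remainder accumulates at the +x end.

The door frame is on top of the table. The bed frame is against the table's +x side, with their −y faces flush.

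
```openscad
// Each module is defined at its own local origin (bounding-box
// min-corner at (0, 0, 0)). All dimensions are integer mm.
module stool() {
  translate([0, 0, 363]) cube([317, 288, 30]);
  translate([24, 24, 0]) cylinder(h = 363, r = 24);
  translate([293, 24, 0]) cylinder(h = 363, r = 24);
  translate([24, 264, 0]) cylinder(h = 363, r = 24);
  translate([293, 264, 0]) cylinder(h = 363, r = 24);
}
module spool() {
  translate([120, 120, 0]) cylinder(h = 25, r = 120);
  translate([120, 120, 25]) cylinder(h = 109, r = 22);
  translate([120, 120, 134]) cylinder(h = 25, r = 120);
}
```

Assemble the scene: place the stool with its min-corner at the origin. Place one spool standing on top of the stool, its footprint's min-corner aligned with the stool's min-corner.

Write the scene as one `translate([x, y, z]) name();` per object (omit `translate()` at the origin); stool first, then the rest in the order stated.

stool();
translate([0, 0, 393]) spool();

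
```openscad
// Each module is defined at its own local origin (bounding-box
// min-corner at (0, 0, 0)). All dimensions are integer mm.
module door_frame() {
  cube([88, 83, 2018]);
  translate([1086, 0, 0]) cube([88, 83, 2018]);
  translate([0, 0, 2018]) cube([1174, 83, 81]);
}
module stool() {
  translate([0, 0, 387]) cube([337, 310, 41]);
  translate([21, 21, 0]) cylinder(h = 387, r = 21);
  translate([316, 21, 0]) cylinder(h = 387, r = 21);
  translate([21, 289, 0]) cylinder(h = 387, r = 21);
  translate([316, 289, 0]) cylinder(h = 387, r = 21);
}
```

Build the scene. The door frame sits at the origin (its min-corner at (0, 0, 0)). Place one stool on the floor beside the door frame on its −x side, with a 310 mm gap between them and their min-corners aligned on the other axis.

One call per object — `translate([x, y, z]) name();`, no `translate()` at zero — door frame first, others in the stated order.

door_frame();
translate([-647, 0, 0]) stool();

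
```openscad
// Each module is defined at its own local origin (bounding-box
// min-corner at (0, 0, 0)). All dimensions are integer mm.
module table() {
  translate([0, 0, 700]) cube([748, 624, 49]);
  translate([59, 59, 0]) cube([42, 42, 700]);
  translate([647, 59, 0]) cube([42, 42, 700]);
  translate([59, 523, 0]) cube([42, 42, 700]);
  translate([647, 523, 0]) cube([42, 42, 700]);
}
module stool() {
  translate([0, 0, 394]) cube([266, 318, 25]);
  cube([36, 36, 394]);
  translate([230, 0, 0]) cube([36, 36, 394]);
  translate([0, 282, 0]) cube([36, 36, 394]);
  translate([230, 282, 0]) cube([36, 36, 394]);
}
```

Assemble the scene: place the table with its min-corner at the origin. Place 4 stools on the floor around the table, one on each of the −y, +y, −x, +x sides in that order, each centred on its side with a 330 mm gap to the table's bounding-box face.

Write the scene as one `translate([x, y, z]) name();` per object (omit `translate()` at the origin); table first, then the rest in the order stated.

table();
translate([241, -648, 0]) stool();
translate([241, 954, 0]) stool();
translate([-596, 153, 0]) stool();
translate([1078, 153, 0]) stool();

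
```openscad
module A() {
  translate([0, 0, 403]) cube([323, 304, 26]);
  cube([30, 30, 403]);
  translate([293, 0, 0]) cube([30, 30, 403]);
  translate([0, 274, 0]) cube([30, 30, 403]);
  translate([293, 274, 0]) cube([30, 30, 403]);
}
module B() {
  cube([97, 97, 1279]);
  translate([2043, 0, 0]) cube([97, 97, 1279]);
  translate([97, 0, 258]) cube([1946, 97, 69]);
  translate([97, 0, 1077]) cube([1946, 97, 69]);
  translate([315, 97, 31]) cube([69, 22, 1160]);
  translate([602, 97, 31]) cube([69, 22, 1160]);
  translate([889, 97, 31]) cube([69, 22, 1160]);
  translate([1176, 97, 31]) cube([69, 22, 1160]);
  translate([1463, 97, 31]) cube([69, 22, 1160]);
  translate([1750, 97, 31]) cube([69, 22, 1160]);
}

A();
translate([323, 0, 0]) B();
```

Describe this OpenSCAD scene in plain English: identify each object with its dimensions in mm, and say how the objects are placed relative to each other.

A is a four-legged stool. The seat is a 323×304×26 mm slab whose top surface is at z = 429 mm; four square legs, each 30×30 mm in cross-section, run from the floor (z = 0) to the underside of the seat, each flush with a corner of the seat.

B is a fence section. Two 97×97 mm posts, 1279 mm tall, stand on the floor with a clear span of 1946 mm between their inner faces. Two horizontal rails of 97×69 mm section span the gap between the posts with their undersides at z = 258 mm and z = 1077 mm, flush with the posts' −y face. 6 pickets, each 69 mm wide, 22 mm thick and 1160 mm tall, are fixed to the +y face of the rails with their bottoms at z = 31 mm, evenly spaced across the span with equal gaps (rounded down to the nearest mm) at the −x end and between each pair — any rounding remainder accumulates at the +x end.

The fence section is against the stool's +x side, with their −y faces flush.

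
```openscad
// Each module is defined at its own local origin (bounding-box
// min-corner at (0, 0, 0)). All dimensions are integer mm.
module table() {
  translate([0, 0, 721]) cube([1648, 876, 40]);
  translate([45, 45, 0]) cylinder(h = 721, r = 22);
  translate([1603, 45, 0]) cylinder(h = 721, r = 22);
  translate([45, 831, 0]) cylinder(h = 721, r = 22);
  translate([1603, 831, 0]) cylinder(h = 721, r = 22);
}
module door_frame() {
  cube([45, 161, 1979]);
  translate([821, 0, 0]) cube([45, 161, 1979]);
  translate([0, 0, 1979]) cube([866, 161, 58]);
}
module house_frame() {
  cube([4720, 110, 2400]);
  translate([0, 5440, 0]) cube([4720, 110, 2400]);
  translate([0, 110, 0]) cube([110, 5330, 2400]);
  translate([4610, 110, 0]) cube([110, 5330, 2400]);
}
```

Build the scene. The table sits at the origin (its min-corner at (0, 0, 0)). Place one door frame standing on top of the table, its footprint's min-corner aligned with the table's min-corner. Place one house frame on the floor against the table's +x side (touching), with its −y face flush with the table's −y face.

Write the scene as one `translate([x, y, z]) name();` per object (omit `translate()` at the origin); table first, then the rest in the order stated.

table();
translate([0, 0, 761]) door_frame();
translate([1648, 0, 0]) house_frame();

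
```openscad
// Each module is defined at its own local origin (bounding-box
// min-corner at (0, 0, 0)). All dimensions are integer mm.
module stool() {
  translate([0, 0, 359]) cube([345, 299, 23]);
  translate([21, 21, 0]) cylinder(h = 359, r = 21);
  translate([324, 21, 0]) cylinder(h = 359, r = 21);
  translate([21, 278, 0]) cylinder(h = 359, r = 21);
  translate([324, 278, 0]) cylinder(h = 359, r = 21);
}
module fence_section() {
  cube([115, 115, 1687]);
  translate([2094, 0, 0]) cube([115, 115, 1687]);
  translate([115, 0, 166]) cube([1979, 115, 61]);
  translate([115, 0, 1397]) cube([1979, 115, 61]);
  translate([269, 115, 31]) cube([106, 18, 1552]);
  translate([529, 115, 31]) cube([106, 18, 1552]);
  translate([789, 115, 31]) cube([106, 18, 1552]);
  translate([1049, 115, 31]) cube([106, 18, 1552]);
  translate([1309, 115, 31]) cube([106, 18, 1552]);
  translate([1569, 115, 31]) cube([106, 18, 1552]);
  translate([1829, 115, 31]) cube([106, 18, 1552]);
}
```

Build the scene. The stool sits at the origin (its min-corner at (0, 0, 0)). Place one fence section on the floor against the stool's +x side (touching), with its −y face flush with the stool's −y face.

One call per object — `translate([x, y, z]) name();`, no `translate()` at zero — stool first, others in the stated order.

stool();
translate([345, 0, 0]) fence_section();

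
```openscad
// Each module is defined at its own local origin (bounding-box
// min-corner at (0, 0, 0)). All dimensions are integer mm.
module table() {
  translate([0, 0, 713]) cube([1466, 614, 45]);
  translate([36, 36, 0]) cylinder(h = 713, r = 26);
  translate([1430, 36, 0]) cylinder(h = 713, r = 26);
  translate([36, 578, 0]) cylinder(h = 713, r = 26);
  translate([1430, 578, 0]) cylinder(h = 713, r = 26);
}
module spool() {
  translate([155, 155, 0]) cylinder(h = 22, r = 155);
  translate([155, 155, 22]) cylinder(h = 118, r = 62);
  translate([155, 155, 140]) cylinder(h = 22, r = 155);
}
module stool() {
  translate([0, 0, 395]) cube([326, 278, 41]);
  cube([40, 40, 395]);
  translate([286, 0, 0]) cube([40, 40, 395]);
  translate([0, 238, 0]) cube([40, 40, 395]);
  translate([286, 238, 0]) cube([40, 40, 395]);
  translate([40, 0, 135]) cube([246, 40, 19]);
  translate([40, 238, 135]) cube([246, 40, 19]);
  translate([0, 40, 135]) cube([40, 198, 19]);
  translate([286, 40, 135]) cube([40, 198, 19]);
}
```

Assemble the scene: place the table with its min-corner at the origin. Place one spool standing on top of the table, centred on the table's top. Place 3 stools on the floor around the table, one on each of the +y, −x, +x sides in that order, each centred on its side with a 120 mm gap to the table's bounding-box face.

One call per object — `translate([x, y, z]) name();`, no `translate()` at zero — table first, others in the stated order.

table();
translate([578, 152, 758]) spool();
translate([570, 734, 0]) stool();
translate([-446, 168, 0]) stool();
translate([1586, 168, 0]) stool();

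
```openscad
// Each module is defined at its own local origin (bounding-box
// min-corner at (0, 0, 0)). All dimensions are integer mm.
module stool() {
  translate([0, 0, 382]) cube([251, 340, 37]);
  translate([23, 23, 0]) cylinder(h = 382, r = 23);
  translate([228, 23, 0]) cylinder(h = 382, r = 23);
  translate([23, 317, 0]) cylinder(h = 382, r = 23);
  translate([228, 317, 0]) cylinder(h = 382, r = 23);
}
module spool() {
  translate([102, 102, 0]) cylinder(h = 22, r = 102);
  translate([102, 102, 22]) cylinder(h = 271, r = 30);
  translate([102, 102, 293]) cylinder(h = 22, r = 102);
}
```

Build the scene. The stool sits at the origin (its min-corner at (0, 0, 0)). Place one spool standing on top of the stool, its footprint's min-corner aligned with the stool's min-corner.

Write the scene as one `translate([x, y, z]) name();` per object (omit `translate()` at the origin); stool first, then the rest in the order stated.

stool();
translate([0, 0, 419]) spool();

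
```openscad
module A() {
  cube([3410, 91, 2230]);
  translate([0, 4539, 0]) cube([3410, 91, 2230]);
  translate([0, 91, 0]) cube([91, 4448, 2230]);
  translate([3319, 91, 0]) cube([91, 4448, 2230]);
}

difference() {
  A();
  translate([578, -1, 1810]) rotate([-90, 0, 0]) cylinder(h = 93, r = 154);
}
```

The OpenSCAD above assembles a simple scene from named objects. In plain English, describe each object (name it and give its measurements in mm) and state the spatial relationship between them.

A is the wall frame of a small rectangular building: four walls, each 2230 mm tall and 91 mm thick, enclosing a footprint 3410 mm (x) by 4630 mm (y) outside-to-outside, with no floor or roof. The front and back walls (the −y and +y sides) span the full width; the two side walls fit between them.

The house frame has a circular hole of radius 154 mm through its front wall, centred at (x = 578, z = 1810).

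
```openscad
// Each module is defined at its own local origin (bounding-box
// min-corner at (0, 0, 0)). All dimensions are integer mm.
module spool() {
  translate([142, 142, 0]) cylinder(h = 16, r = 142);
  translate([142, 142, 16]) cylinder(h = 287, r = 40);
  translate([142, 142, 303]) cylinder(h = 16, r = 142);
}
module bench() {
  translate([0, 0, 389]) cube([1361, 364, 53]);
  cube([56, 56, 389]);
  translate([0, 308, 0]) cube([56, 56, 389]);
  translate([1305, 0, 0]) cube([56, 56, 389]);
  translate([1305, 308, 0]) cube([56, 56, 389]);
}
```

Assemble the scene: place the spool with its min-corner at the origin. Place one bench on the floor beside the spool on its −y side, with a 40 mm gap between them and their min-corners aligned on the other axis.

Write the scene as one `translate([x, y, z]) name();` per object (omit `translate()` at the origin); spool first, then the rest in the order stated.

spool();
translate([0, -404, 0]) bench();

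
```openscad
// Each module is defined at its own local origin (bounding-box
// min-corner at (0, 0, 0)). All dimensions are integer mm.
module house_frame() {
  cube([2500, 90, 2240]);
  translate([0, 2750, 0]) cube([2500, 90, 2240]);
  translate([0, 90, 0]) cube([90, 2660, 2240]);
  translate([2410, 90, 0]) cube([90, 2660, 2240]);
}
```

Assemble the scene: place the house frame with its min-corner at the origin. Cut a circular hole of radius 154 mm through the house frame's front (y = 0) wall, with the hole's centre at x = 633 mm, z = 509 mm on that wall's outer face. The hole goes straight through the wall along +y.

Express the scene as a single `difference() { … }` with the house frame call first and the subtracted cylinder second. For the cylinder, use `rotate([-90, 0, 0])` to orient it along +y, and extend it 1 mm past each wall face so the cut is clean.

difference() {
  house_frame();
  translate([633, -1, 509]) rotate([-90, 0, 0]) cylinder(h = 92, r = 154);
}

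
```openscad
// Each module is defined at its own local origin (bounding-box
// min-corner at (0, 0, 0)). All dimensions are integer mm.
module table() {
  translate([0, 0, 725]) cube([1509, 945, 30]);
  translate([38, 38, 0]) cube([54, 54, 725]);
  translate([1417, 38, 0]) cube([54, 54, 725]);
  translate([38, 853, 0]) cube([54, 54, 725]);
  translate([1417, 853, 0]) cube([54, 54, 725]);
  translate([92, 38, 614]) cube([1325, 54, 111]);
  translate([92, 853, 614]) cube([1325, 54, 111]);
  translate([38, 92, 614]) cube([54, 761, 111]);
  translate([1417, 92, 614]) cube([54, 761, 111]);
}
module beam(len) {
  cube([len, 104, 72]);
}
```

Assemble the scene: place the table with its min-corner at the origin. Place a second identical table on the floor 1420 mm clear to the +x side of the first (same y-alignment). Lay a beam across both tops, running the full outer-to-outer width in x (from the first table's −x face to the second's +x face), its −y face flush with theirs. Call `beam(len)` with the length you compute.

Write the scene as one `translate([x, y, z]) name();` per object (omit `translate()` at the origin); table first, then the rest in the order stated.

table();
translate([2929, 0, 0]) table();
translate([0, 0, 755]) beam(4438);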